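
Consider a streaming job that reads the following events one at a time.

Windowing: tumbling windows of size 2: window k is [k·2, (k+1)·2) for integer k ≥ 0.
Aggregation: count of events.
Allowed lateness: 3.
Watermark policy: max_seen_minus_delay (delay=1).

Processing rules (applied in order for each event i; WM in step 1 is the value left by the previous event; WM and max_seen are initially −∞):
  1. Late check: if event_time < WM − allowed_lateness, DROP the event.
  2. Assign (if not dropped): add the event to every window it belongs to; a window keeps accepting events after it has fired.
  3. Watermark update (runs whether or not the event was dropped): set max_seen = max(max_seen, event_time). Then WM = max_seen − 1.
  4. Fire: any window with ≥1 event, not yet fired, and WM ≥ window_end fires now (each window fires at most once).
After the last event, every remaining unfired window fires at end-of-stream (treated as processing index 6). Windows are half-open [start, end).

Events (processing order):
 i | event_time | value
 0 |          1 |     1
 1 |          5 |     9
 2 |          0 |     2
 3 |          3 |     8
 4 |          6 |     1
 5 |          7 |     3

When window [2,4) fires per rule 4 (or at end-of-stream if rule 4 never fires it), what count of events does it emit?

i=0 t=1 v=1: → [0,2); WM=0
i=1 t=5 v=9: → [4,6); WM=4; [0,2) fires=1
i=2 t=0 v=2: DROP (t<4-3); WM=4
i=3 t=3 v=8: → [2,4); WM=4; [2,4) fires=1
i=4 t=6 v=1: → [6,8); WM=5
i=5 t=7 v=3: → [6,8); WM=6; [4,6) fires=1

1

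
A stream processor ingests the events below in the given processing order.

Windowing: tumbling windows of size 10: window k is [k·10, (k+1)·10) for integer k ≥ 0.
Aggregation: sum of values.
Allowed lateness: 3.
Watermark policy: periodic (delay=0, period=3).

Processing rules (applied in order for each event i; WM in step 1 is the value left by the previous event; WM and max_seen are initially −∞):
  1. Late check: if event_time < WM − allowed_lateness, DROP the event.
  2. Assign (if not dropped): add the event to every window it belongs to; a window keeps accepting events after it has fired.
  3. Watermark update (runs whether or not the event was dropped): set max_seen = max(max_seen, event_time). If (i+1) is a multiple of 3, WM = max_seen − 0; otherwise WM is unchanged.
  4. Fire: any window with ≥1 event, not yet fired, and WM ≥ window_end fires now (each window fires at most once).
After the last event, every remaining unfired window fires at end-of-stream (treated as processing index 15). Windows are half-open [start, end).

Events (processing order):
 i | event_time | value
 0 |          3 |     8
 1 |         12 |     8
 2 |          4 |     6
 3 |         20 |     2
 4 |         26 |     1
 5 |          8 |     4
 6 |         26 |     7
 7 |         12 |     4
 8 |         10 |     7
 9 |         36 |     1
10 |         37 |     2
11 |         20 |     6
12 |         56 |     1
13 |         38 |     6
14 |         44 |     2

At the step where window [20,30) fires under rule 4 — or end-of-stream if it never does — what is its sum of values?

10

i=0 t=3 v=8: → [0,10); WM=−∞
i=1 t=12 v=8: → [10,20); WM=−∞
i=2 t=4 v=6: → [0,10); WM=12; [0,10) fires=14
i=3 t=20 v=2: → [20,30); WM=12
i=4 t=26 v=1: → [20,30); WM=12
i=5 t=8 v=4: DROP (t<12-3); WM=26; [10,20) fires=8
i=6 t=26 v=7: → [20,30); WM=26
i=7 t=12 v=4: DROP (t<26-3); WM=26
i=8 t=10 v=7: DROP (t<26-3); WM=26
i=9 t=36 v=1: → [30,40); WM=26
i=10 t=37 v=2: → [30,40); WM=26
i=11 t=20 v=6: DROP (t<26-3); WM=37; [20,30) fires=10
i=12 t=56 v=1: → [50,60); WM=37
i=13 t=38 v=6: → [30,40); WM=37
i=14 t=44 v=2: → [40,50); WM=56; [30,40) fires=9 [40,50) fires=2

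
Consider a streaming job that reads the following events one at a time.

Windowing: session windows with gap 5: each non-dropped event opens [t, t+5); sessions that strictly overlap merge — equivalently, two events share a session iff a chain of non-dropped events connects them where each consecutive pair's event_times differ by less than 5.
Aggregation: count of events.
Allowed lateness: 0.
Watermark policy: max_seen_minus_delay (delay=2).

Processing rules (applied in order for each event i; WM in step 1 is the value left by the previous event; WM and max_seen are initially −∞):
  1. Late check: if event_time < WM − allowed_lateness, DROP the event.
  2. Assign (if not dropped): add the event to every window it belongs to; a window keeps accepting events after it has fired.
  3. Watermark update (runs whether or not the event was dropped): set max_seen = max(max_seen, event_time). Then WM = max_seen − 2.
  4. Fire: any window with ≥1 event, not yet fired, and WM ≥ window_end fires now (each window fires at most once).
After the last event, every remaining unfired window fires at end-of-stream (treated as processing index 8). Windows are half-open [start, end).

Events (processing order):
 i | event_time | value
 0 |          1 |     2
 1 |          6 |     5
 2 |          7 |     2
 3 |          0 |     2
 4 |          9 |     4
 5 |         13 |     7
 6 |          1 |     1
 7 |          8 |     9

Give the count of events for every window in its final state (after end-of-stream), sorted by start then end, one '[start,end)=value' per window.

[1,6)=1 [6,18)=4

i=0 t=1 v=2: → [1,6); WM=-1
i=1 t=6 v=5: → [6,11); WM=4
i=2 t=7 v=2: → [6,12); WM=5
i=3 t=0 v=2: DROP (t<5-0); WM=5
i=4 t=9 v=4: → [6,14); WM=7
i=5 t=13 v=7: → [6,18); WM=11
i=6 t=1 v=1: DROP (t<11-0); WM=11
i=7 t=8 v=9: DROP (t<11-0); WM=11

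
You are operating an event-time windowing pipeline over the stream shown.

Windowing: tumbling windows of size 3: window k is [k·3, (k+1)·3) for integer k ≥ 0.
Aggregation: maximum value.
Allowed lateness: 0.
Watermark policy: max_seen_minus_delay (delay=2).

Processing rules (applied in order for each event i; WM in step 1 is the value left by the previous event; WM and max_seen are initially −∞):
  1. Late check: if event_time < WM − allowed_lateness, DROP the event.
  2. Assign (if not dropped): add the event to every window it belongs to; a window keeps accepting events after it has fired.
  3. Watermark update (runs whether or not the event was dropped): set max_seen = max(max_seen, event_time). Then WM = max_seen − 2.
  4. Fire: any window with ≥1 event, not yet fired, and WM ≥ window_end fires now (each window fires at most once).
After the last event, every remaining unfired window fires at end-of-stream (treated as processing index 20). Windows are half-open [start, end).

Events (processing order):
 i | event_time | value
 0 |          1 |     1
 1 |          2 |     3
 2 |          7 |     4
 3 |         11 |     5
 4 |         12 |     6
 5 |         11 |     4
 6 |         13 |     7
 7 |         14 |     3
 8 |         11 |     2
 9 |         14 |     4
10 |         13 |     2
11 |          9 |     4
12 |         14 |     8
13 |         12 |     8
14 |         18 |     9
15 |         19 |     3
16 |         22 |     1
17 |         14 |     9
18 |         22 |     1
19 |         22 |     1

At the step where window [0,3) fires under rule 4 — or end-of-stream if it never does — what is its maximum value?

i=0 t=1 v=1: → [0,3); WM=-1
i=1 t=2 v=3: → [0,3); WM=0
i=2 t=7 v=4: → [6,9); WM=5; [0,3) fires=3
i=3 t=11 v=5: → [9,12); WM=9; [6,9) fires=4
i=4 t=12 v=6: → [12,15); WM=10
i=5 t=11 v=4: → [9,12); WM=10
i=6 t=13 v=7: → [12,15); WM=11
i=7 t=14 v=3: → [12,15); WM=12; [9,12) fires=5
i=8 t=11 v=2: DROP (t<12-0); WM=12
i=9 t=14 v=4: → [12,15); WM=12
i=10 t=13 v=2: → [12,15); WM=12
i=11 t=9 v=4: DROP (t<12-0); WM=12
i=12 t=14 v=8: → [12,15); WM=12
i=13 t=12 v=8: → [12,15); WM=12
i=14 t=18 v=9: → [18,21); WM=16; [12,15) fires=8
i=15 t=19 v=3: → [18,21); WM=17
i=16 t=22 v=1: → [21,24); WM=20
i=17 t=14 v=9: DROP (t<20-0); WM=20
i=18 t=22 v=1: → [21,24); WM=20
i=19 t=22 v=1: → [21,24); WM=20

3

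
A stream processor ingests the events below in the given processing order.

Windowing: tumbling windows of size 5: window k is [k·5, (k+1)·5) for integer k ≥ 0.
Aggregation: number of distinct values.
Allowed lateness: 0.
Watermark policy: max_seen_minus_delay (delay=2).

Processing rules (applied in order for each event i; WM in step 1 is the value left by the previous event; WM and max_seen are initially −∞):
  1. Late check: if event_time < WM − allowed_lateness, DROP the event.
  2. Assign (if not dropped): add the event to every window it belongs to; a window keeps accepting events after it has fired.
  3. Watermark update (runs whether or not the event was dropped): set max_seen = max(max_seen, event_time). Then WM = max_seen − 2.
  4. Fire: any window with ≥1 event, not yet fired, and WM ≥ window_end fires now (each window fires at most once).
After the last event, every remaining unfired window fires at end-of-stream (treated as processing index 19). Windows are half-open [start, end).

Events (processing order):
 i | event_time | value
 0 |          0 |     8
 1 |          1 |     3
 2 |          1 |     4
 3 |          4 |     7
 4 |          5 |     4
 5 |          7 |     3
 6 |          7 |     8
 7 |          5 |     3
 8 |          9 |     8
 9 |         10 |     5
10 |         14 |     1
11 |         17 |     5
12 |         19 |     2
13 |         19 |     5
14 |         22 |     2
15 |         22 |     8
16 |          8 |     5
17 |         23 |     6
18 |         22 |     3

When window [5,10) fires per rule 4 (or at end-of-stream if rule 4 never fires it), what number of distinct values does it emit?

i=0 t=0 v=8: → [0,5); WM=-2
i=1 t=1 v=3: → [0,5); WM=-1
i=2 t=1 v=4: → [0,5); WM=-1
i=3 t=4 v=7: → [0,5); WM=2
i=4 t=5 v=4: → [5,10); WM=3
i=5 t=7 v=3: → [5,10); WM=5; [0,5) fires=4
i=6 t=7 v=8: → [5,10); WM=5
i=7 t=5 v=3: → [5,10); WM=5
i=8 t=9 v=8: → [5,10); WM=7
i=9 t=10 v=5: → [10,15); WM=8
i=10 t=14 v=1: → [10,15); WM=12; [5,10) fires=3
i=11 t=17 v=5: → [15,20); WM=15; [10,15) fires=2
i=12 t=19 v=2: → [15,20); WM=17
i=13 t=19 v=5: → [15,20); WM=17
i=14 t=22 v=2: → [20,25); WM=20; [15,20) fires=2
i=15 t=22 v=8: → [20,25); WM=20
i=16 t=8 v=5: DROP (t<20-0); WM=20
i=17 t=23 v=6: → [20,25); WM=21
i=18 t=22 v=3: → [20,25); WM=21

3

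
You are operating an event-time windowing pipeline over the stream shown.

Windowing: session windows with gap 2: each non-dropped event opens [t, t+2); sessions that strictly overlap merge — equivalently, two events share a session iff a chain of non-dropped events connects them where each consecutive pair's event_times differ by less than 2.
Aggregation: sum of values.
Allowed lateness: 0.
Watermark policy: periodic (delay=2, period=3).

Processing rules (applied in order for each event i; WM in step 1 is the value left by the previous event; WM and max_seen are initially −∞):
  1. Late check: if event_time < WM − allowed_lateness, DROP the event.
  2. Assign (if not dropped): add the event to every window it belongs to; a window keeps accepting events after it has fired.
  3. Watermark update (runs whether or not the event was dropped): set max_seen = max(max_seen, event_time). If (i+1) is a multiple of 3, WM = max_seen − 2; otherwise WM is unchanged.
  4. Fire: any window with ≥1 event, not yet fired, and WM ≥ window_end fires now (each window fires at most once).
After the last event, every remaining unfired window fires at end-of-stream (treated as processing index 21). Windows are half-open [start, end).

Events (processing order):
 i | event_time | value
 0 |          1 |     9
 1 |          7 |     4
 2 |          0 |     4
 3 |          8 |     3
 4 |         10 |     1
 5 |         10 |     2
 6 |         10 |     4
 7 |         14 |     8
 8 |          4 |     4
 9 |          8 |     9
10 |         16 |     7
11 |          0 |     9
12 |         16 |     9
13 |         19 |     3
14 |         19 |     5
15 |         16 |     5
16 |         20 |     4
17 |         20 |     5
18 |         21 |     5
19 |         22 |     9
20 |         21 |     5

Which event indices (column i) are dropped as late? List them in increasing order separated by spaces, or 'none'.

i=0 t=1 v=9: → [1,3); WM=−∞
i=1 t=7 v=4: → [7,9); WM=−∞
i=2 t=0 v=4: → [0,3); WM=5
i=3 t=8 v=3: → [7,10); WM=5
i=4 t=10 v=1: → [10,12); WM=5
i=5 t=10 v=2: → [10,12); WM=8
i=6 t=10 v=4: → [10,12); WM=8
i=7 t=14 v=8: → [14,16); WM=8
i=8 t=4 v=4: DROP (t<8-0); WM=12
i=9 t=8 v=9: DROP (t<12-0); WM=12
i=10 t=16 v=7: → [16,18); WM=12
i=11 t=0 v=9: DROP (t<12-0); WM=14
i=12 t=16 v=9: → [16,18); WM=14
i=13 t=19 v=3: → [19,21); WM=14
i=14 t=19 v=5: → [19,21); WM=17
i=15 t=16 v=5: DROP (t<17-0); WM=17
i=16 t=20 v=4: → [19,22); WM=17
i=17 t=20 v=5: → [19,22); WM=18
i=18 t=21 v=5: → [19,23); WM=18
i=19 t=22 v=9: → [19,24); WM=18
i=20 t=21 v=5: → [19,24); WM=20

8 9 11 15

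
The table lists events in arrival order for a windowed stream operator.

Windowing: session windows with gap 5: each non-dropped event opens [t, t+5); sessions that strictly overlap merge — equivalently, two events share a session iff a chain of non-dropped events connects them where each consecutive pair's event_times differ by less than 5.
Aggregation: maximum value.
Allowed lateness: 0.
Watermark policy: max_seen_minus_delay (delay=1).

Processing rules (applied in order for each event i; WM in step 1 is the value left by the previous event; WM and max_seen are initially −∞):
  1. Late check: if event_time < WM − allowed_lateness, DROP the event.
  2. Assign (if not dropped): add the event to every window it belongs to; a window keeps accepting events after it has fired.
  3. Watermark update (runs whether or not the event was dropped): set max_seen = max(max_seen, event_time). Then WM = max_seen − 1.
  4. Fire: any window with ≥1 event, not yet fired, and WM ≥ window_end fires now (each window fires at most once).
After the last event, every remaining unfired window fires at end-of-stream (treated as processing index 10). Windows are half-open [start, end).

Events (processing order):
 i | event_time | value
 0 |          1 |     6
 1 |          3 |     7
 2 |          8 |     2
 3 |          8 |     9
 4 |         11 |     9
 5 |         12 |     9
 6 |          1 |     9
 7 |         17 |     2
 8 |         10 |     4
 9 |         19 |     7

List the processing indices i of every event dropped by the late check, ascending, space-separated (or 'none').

i=0 t=1 v=6: → [1,6); WM=0
i=1 t=3 v=7: → [1,8); WM=2
i=2 t=8 v=2: → [8,13); WM=7
i=3 t=8 v=9: → [8,13); WM=7
i=4 t=11 v=9: → [8,16); WM=10
i=5 t=12 v=9: → [8,17); WM=11
i=6 t=1 v=9: DROP (t<11-0); WM=11
i=7 t=17 v=2: → [17,22); WM=16
i=8 t=10 v=4: DROP (t<16-0); WM=16
i=9 t=19 v=7: → [17,24); WM=18

6 8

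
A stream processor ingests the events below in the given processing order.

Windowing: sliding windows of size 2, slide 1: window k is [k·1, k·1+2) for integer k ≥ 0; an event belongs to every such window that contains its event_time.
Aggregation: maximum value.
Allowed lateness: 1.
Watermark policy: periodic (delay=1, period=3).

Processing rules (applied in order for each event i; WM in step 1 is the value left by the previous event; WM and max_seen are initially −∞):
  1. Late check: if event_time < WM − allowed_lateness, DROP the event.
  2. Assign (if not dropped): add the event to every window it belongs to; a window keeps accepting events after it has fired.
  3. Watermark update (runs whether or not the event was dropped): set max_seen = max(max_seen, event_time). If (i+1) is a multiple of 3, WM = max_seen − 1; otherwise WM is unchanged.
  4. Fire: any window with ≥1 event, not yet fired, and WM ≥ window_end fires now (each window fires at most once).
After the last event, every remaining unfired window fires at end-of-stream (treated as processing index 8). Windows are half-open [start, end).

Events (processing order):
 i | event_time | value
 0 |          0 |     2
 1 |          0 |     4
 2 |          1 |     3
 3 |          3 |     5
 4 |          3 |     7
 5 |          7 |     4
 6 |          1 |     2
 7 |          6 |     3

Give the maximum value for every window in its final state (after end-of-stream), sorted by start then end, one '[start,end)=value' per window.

[0,2)=4 [1,3)=3 [2,4)=7 [3,5)=7 [5,7)=3 [6,8)=4 [7,9)=4

i=0 t=0 v=2: → [0,2); WM=−∞
i=1 t=0 v=4: → [0,2); WM=−∞
i=2 t=1 v=3: → [1,3),[0,2); WM=0
i=3 t=3 v=5: → [3,5),[2,4); WM=0
i=4 t=3 v=7: → [3,5),[2,4); WM=0
i=5 t=7 v=4: → [7,9),[6,8); WM=6; [0,2) fires=4 [1,3) fires=3 [2,4) fires=7 [3,5) fires=7
i=6 t=1 v=2: DROP (t<6-1); WM=6
i=7 t=6 v=3: → [6,8),[5,7); WM=6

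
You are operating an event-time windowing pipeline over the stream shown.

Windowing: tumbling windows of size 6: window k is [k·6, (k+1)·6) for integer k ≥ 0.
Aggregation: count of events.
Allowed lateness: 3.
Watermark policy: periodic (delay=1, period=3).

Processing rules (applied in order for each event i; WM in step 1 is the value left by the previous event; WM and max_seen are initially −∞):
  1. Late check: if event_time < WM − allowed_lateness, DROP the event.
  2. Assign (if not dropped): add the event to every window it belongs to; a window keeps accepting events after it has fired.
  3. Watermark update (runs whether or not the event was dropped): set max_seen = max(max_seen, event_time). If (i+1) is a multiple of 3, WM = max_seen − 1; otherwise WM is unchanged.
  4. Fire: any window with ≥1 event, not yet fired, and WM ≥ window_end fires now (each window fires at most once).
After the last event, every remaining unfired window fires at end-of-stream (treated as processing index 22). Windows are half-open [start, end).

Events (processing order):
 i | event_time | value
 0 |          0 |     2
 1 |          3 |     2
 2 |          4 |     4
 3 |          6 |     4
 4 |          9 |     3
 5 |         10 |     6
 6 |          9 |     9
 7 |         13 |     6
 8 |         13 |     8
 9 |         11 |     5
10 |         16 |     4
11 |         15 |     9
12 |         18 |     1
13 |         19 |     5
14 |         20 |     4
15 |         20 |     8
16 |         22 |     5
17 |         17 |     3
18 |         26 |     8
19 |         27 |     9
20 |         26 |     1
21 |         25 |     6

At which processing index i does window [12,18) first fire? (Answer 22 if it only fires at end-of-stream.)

i=0 t=0 v=2: → [0,6); WM=−∞
i=1 t=3 v=2: → [0,6); WM=−∞
i=2 t=4 v=4: → [0,6); WM=3
i=3 t=6 v=4: → [6,12); WM=3
i=4 t=9 v=3: → [6,12); WM=3
i=5 t=10 v=6: → [6,12); WM=9; [0,6) fires=3
i=6 t=9 v=9: → [6,12); WM=9
i=7 t=13 v=6: → [12,18); WM=9
i=8 t=13 v=8: → [12,18); WM=12; [6,12) fires=4
i=9 t=11 v=5: → [6,12); WM=12
i=10 t=16 v=4: → [12,18); WM=12
i=11 t=15 v=9: → [12,18); WM=15
i=12 t=18 v=1: → [18,24); WM=15
i=13 t=19 v=5: → [18,24); WM=15
i=14 t=20 v=4: → [18,24); WM=19; [12,18) fires=4
i=15 t=20 v=8: → [18,24); WM=19
i=16 t=22 v=5: → [18,24); WM=19
i=17 t=17 v=3: → [12,18); WM=21
i=18 t=26 v=8: → [24,30); WM=21
i=19 t=27 v=9: → [24,30); WM=21
i=20 t=26 v=1: → [24,30); WM=26; [18,24) fires=5
i=21 t=25 v=6: → [24,30); WM=26

14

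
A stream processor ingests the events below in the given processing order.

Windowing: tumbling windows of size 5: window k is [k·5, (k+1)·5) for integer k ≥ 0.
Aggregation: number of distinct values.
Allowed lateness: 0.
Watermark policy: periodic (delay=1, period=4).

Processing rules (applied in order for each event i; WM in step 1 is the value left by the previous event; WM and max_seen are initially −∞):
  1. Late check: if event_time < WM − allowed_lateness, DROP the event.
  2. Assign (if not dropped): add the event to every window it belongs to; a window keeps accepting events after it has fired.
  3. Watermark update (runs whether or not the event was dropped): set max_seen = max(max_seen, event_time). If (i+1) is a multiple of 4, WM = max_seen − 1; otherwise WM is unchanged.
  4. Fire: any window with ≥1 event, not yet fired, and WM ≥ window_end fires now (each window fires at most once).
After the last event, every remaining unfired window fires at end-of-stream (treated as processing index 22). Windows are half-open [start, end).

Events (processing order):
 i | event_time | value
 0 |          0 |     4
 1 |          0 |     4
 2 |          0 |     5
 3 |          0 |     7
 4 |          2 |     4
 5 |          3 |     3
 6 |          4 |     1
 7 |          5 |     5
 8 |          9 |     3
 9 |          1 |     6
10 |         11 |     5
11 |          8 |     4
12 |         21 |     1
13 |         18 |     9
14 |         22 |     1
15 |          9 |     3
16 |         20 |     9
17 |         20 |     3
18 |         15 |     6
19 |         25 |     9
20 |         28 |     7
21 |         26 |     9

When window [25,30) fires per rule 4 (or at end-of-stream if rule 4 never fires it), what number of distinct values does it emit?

i=0 t=0 v=4: → [0,5); WM=−∞
i=1 t=0 v=4: → [0,5); WM=−∞
i=2 t=0 v=5: → [0,5); WM=−∞
i=3 t=0 v=7: → [0,5); WM=-1
i=4 t=2 v=4: → [0,5); WM=-1
i=5 t=3 v=3: → [0,5); WM=-1
i=6 t=4 v=1: → [0,5); WM=-1
i=7 t=5 v=5: → [5,10); WM=4
i=8 t=9 v=3: → [5,10); WM=4
i=9 t=1 v=6: DROP (t<4-0); WM=4
i=10 t=11 v=5: → [10,15); WM=4
i=11 t=8 v=4: → [5,10); WM=10; [0,5) fires=5 [5,10) fires=3
i=12 t=21 v=1: → [20,25); WM=10
i=13 t=18 v=9: → [15,20); WM=10
i=14 t=22 v=1: → [20,25); WM=10
i=15 t=9 v=3: DROP (t<10-0); WM=21; [10,15) fires=1 [15,20) fires=1
i=16 t=20 v=9: DROP (t<21-0); WM=21
i=17 t=20 v=3: DROP (t<21-0); WM=21
i=18 t=15 v=6: DROP (t<21-0); WM=21
i=19 t=25 v=9: → [25,30); WM=24
i=20 t=28 v=7: → [25,30); WM=24
i=21 t=26 v=9: → [25,30); WM=24

2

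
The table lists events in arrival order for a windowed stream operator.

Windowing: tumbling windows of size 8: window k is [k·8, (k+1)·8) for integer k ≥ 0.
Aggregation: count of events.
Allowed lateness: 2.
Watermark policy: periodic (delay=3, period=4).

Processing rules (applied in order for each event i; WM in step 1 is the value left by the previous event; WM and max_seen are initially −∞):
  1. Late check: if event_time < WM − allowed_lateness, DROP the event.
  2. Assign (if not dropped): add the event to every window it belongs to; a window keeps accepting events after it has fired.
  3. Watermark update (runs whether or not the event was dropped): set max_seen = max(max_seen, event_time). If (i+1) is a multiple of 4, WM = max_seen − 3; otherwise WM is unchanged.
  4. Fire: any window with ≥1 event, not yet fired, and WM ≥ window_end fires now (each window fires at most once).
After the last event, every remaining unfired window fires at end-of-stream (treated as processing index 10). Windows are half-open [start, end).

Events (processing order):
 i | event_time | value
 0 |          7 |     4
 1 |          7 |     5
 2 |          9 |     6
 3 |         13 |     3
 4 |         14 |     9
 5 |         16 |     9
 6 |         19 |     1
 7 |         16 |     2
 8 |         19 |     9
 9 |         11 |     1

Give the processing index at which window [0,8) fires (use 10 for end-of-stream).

i=0 t=7 v=4: → [0,8); WM=−∞
i=1 t=7 v=5: → [0,8); WM=−∞
i=2 t=9 v=6: → [8,16); WM=−∞
i=3 t=13 v=3: → [8,16); WM=10; [0,8) fires=2
i=4 t=14 v=9: → [8,16); WM=10
i=5 t=16 v=9: → [16,24); WM=10
i=6 t=19 v=1: → [16,24); WM=10
i=7 t=16 v=2: → [16,24); WM=16; [8,16) fires=3
i=8 t=19 v=9: → [16,24); WM=16
i=9 t=11 v=1: DROP (t<16-2); WM=16

3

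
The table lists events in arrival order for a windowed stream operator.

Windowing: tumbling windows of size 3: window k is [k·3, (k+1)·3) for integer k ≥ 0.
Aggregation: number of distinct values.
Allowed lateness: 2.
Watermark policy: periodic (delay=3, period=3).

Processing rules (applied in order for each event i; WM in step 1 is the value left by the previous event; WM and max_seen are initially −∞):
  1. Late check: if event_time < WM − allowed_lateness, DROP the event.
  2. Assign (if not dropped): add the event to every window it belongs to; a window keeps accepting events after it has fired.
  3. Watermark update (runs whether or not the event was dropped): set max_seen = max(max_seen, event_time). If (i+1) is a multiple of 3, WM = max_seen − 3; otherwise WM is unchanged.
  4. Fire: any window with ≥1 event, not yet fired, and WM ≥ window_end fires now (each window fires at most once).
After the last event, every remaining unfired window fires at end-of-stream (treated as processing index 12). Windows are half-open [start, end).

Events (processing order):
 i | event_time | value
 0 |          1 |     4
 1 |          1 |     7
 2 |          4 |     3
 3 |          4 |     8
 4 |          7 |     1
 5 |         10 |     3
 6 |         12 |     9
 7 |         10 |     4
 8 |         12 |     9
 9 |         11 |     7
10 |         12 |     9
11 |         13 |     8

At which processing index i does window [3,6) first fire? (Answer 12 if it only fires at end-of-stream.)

5

i=0 t=1 v=4: → [0,3); WM=−∞
i=1 t=1 v=7: → [0,3); WM=−∞
i=2 t=4 v=3: → [3,6); WM=1
i=3 t=4 v=8: → [3,6); WM=1
i=4 t=7 v=1: → [6,9); WM=1
i=5 t=10 v=3: → [9,12); WM=7; [0,3) fires=2 [3,6) fires=2
i=6 t=12 v=9: → [12,15); WM=7
i=7 t=10 v=4: → [9,12); WM=7
i=8 t=12 v=9: → [12,15); WM=9; [6,9) fires=1
i=9 t=11 v=7: → [9,12); WM=9
i=10 t=12 v=9: → [12,15); WM=9
i=11 t=13 v=8: → [12,15); WM=10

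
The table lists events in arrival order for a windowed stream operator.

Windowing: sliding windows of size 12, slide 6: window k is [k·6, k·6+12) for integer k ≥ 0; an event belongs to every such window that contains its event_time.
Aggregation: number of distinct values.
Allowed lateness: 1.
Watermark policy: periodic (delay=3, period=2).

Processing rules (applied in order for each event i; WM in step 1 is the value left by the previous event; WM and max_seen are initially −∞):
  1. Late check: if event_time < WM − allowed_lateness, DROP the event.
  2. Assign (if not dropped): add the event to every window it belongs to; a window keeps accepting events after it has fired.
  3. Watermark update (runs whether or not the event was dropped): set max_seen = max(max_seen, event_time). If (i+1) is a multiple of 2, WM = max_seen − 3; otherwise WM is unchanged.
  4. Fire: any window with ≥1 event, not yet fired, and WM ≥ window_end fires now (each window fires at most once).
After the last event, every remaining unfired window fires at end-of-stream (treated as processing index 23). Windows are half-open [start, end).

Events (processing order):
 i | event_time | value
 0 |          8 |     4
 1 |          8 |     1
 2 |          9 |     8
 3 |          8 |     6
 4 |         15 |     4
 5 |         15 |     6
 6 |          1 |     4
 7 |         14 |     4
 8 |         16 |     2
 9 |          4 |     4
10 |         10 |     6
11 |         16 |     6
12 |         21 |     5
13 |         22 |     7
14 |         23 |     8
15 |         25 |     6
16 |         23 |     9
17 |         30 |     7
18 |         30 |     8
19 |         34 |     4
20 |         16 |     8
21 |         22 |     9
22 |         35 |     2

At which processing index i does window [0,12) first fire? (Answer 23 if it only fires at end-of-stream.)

5

i=0 t=8 v=4: → [6,18),[0,12); WM=−∞
i=1 t=8 v=1: → [6,18),[0,12); WM=5
i=2 t=9 v=8: → [6,18),[0,12); WM=5
i=3 t=8 v=6: → [6,18),[0,12); WM=6
i=4 t=15 v=4: → [12,24),[6,18); WM=6
i=5 t=15 v=6: → [12,24),[6,18); WM=12; [0,12) fires=4
i=6 t=1 v=4: DROP (t<12-1); WM=12
i=7 t=14 v=4: → [12,24),[6,18); WM=12
i=8 t=16 v=2: → [12,24),[6,18); WM=12
i=9 t=4 v=4: DROP (t<12-1); WM=13
i=10 t=10 v=6: DROP (t<13-1); WM=13
i=11 t=16 v=6: → [12,24),[6,18); WM=13
i=12 t=21 v=5: → [18,30),[12,24); WM=13
i=13 t=22 v=7: → [18,30),[12,24); WM=19; [6,18) fires=5
i=14 t=23 v=8: → [18,30),[12,24); WM=19
i=15 t=25 v=6: → [24,36),[18,30); WM=22
i=16 t=23 v=9: → [18,30),[12,24); WM=22
i=17 t=30 v=7: → [30,42),[24,36); WM=27; [12,24) fires=7
i=18 t=30 v=8: → [30,42),[24,36); WM=27
i=19 t=34 v=4: → [30,42),[24,36); WM=31; [18,30) fires=5
i=20 t=16 v=8: DROP (t<31-1); WM=31
i=21 t=22 v=9: DROP (t<31-1); WM=31
i=22 t=35 v=2: → [30,42),[24,36); WM=31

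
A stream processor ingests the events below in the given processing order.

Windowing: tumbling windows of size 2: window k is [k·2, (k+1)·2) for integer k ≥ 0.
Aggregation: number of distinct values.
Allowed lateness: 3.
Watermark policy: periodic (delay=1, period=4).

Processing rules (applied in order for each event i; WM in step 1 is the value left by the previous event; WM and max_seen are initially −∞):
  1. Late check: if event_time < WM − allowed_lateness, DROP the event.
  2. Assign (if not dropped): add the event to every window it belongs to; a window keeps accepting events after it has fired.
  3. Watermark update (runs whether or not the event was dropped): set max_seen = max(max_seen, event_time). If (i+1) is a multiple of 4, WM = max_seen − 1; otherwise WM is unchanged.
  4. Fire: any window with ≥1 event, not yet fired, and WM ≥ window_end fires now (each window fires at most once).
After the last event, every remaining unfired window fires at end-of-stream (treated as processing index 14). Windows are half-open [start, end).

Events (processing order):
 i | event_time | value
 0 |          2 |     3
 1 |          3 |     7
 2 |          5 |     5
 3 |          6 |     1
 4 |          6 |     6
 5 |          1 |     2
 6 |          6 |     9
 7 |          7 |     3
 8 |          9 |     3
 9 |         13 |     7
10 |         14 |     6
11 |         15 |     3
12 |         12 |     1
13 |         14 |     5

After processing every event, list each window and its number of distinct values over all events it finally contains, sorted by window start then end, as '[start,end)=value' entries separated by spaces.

i=0 t=2 v=3: → [2,4); WM=−∞
i=1 t=3 v=7: → [2,4); WM=−∞
i=2 t=5 v=5: → [4,6); WM=−∞
i=3 t=6 v=1: → [6,8); WM=5; [2,4) fires=2
i=4 t=6 v=6: → [6,8); WM=5
i=5 t=1 v=2: DROP (t<5-3); WM=5
i=6 t=6 v=9: → [6,8); WM=5
i=7 t=7 v=3: → [6,8); WM=6; [4,6) fires=1
i=8 t=9 v=3: → [8,10); WM=6
i=9 t=13 v=7: → [12,14); WM=6
i=10 t=14 v=6: → [14,16); WM=6
i=11 t=15 v=3: → [14,16); WM=14; [6,8) fires=4 [8,10) fires=1 [12,14) fires=1
i=12 t=12 v=1: → [12,14); WM=14
i=13 t=14 v=5: → [14,16); WM=14

[2,4)=2 [4,6)=1 [6,8)=4 [8,10)=1 [12,14)=2 [14,16)=3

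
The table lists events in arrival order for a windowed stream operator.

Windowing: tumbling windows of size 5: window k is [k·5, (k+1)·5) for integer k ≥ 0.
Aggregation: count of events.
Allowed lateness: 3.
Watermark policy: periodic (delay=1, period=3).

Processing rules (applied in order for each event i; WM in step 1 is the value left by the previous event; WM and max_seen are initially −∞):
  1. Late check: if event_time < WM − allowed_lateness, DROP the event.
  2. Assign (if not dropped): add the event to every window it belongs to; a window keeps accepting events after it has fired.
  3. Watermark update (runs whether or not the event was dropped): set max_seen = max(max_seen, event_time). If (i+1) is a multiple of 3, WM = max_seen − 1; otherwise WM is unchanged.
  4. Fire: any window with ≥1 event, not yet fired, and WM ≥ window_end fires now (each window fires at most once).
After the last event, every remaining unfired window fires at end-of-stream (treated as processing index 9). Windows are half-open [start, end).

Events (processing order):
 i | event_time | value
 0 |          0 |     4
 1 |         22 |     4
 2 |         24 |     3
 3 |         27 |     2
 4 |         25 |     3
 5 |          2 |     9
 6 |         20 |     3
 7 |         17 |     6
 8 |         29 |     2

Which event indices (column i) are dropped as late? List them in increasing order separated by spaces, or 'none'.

5 6 7

i=0 t=0 v=4: → [0,5); WM=−∞
i=1 t=22 v=4: → [20,25); WM=−∞
i=2 t=24 v=3: → [20,25); WM=23; [0,5) fires=1
i=3 t=27 v=2: → [25,30); WM=23
i=4 t=25 v=3: → [25,30); WM=23
i=5 t=2 v=9: DROP (t<23-3); WM=26; [20,25) fires=2
i=6 t=20 v=3: DROP (t<26-3); WM=26
i=7 t=17 v=6: DROP (t<26-3); WM=26
i=8 t=29 v=2: → [25,30); WM=28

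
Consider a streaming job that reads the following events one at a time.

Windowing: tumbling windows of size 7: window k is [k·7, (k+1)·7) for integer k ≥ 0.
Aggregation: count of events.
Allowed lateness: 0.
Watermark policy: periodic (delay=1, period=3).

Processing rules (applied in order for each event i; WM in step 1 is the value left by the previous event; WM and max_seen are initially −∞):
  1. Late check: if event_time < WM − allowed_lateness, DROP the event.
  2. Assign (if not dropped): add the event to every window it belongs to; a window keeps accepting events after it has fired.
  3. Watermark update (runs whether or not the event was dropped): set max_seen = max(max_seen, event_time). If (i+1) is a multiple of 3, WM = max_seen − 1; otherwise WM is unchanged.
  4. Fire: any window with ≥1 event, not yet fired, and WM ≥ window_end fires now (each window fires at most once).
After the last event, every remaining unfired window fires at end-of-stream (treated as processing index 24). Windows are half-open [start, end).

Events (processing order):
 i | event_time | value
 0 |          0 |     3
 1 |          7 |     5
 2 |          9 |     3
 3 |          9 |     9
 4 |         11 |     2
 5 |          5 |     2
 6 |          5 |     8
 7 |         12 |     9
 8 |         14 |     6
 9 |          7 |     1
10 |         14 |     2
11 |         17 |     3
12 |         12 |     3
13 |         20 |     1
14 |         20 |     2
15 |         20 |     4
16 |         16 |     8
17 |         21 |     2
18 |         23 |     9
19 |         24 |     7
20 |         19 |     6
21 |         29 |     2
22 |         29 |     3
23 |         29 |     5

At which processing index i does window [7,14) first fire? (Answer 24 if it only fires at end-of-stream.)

i=0 t=0 v=3: → [0,7); WM=−∞
i=1 t=7 v=5: → [7,14); WM=−∞
i=2 t=9 v=3: → [7,14); WM=8; [0,7) fires=1
i=3 t=9 v=9: → [7,14); WM=8
i=4 t=11 v=2: → [7,14); WM=8
i=5 t=5 v=2: DROP (t<8-0); WM=10
i=6 t=5 v=8: DROP (t<10-0); WM=10
i=7 t=12 v=9: → [7,14); WM=10
i=8 t=14 v=6: → [14,21); WM=13
i=9 t=7 v=1: DROP (t<13-0); WM=13
i=10 t=14 v=2: → [14,21); WM=13
i=11 t=17 v=3: → [14,21); WM=16; [7,14) fires=5
i=12 t=12 v=3: DROP (t<16-0); WM=16
i=13 t=20 v=1: → [14,21); WM=16
i=14 t=20 v=2: → [14,21); WM=19
i=15 t=20 v=4: → [14,21); WM=19
i=16 t=16 v=8: DROP (t<19-0); WM=19
i=17 t=21 v=2: → [21,28); WM=20
i=18 t=23 v=9: → [21,28); WM=20
i=19 t=24 v=7: → [21,28); WM=20
i=20 t=19 v=6: DROP (t<20-0); WM=23; [14,21) fires=6
i=21 t=29 v=2: → [28,35); WM=23
i=22 t=29 v=3: → [28,35); WM=23
i=23 t=29 v=5: → [28,35); WM=28; [21,28) fires=3

11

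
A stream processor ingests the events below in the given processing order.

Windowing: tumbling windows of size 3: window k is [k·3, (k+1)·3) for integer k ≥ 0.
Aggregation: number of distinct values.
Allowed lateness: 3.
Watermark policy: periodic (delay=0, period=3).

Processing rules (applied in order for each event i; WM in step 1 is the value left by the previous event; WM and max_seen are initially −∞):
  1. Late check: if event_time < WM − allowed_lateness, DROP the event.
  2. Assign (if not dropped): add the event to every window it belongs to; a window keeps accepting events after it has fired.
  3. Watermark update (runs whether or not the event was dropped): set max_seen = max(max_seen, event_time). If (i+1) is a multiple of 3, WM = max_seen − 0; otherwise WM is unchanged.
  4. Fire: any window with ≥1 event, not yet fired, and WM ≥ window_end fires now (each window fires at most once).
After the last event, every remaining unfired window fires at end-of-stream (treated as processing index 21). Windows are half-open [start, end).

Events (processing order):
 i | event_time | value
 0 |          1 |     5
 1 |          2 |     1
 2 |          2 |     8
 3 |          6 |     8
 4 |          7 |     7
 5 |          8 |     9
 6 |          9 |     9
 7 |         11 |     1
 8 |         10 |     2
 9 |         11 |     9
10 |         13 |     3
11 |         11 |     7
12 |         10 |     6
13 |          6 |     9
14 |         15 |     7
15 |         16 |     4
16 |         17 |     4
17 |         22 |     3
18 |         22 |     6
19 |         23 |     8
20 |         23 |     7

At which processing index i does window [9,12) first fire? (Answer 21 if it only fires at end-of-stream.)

i=0 t=1 v=5: → [0,3); WM=−∞
i=1 t=2 v=1: → [0,3); WM=−∞
i=2 t=2 v=8: → [0,3); WM=2
i=3 t=6 v=8: → [6,9); WM=2
i=4 t=7 v=7: → [6,9); WM=2
i=5 t=8 v=9: → [6,9); WM=8; [0,3) fires=3
i=6 t=9 v=9: → [9,12); WM=8
i=7 t=11 v=1: → [9,12); WM=8
i=8 t=10 v=2: → [9,12); WM=11; [6,9) fires=3
i=9 t=11 v=9: → [9,12); WM=11
i=10 t=13 v=3: → [12,15); WM=11
i=11 t=11 v=7: → [9,12); WM=13; [9,12) fires=4
i=12 t=10 v=6: → [9,12); WM=13
i=13 t=6 v=9: DROP (t<13-3); WM=13
i=14 t=15 v=7: → [15,18); WM=15; [12,15) fires=1
i=15 t=16 v=4: → [15,18); WM=15
i=16 t=17 v=4: → [15,18); WM=15
i=17 t=22 v=3: → [21,24); WM=22; [15,18) fires=2
i=18 t=22 v=6: → [21,24); WM=22
i=19 t=23 v=8: → [21,24); WM=22
i=20 t=23 v=7: → [21,24); WM=23

11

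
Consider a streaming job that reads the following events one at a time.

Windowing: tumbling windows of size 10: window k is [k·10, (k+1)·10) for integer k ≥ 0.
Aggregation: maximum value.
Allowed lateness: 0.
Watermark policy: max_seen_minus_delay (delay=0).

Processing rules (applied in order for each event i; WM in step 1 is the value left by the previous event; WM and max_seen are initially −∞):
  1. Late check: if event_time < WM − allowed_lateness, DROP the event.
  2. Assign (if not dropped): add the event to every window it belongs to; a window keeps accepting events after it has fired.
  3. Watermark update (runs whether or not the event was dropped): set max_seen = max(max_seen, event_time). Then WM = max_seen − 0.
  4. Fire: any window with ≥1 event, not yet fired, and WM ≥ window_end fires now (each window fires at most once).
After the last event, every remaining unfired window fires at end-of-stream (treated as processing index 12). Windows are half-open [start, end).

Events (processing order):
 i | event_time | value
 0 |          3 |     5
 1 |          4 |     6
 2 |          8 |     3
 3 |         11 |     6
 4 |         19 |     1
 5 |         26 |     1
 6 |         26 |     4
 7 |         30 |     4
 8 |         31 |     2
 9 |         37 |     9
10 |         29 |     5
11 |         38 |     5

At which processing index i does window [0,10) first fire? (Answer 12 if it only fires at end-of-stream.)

i=0 t=3 v=5: → [0,10); WM=3
i=1 t=4 v=6: → [0,10); WM=4
i=2 t=8 v=3: → [0,10); WM=8
i=3 t=11 v=6: → [10,20); WM=11; [0,10) fires=6
i=4 t=19 v=1: → [10,20); WM=19
i=5 t=26 v=1: → [20,30); WM=26; [10,20) fires=6
i=6 t=26 v=4: → [20,30); WM=26
i=7 t=30 v=4: → [30,40); WM=30; [20,30) fires=4
i=8 t=31 v=2: → [30,40); WM=31
i=9 t=37 v=9: → [30,40); WM=37
i=10 t=29 v=5: DROP (t<37-0); WM=37
i=11 t=38 v=5: → [30,40); WM=38

3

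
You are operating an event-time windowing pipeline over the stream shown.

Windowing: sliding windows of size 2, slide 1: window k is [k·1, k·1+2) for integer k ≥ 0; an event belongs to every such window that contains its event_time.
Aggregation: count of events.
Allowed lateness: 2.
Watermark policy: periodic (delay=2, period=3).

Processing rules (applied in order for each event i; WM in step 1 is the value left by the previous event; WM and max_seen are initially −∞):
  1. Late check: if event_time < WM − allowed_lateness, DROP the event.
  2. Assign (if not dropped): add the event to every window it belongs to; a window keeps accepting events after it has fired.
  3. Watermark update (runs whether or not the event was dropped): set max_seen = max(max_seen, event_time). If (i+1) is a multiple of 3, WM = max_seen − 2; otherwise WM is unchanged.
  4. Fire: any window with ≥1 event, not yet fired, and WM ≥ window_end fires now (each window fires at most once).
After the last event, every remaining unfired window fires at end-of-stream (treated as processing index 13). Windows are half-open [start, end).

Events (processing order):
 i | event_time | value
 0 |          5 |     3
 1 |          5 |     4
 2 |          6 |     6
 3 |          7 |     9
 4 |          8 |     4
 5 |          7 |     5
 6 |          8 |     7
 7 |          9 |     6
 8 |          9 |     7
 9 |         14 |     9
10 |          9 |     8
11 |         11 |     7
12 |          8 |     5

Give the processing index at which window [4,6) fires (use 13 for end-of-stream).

i=0 t=5 v=3: → [5,7),[4,6); WM=−∞
i=1 t=5 v=4: → [5,7),[4,6); WM=−∞
i=2 t=6 v=6: → [6,8),[5,7); WM=4
i=3 t=7 v=9: → [7,9),[6,8); WM=4
i=4 t=8 v=4: → [8,10),[7,9); WM=4
i=5 t=7 v=5: → [7,9),[6,8); WM=6; [4,6) fires=2
i=6 t=8 v=7: → [8,10),[7,9); WM=6
i=7 t=9 v=6: → [9,11),[8,10); WM=6
i=8 t=9 v=7: → [9,11),[8,10); WM=7; [5,7) fires=3
i=9 t=14 v=9: → [14,16),[13,15); WM=7
i=10 t=9 v=8: → [9,11),[8,10); WM=7
i=11 t=11 v=7: → [11,13),[10,12); WM=12; [6,8) fires=3 [7,9) fires=4 [8,10) fires=5 [9,11) fires=3 [10,12) fires=1
i=12 t=8 v=5: DROP (t<12-2); WM=12

5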